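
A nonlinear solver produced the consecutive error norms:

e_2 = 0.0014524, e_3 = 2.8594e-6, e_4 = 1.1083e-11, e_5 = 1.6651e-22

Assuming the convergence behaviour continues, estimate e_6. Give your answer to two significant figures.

3.8e-44

First estimate the order: p ≈ ln(e_5/e_4) / ln(e_4/e_3) = ln(1.6651e-22/1.1083e-11)/ln(1.1083e-11/2.8594e-6) = ln(1.50239e-11)/ln(3.87599e-06) ≈ 2.0000.
Then e_6 ≈ e_5·(e_5/e_4)^p = 1.6651e-22·(1.50239e-11)^2.0000 = 1.6651e-22·2.25718e-22 ≈ 3.758e-44.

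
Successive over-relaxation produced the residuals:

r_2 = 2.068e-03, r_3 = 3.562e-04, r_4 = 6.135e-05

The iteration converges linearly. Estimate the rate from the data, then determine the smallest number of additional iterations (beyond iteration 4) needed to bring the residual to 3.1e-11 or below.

9

Rate ρ ≈ r_4/r_3 = 6.135e-05/3.562e-04 = 0.1722.
After j more steps, r_{4+j} ≈ 6.135e-05·ρ^j; need ρ^j ≤ 3.1e-11/6.135e-05 = 5.05297e-07.
j ≥ ln(5.05297e-07)/ln(0.1722) = -14.4981/-1.75910 = 8.242.
So 9 more iterations are needed.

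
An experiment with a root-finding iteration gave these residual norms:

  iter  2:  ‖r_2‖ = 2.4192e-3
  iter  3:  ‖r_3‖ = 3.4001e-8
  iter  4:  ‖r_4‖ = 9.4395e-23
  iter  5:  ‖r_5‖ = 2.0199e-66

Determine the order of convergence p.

Consecutive ratios: ‖r_5‖/‖r_4‖ = 2.0199e-66/9.4395e-23 = 2.13984e-44, ‖r_4‖/‖r_3‖ = 9.4395e-23/3.4001e-8 = 2.77624e-15.
p ≈ ln(2.13984e-44)/ln(2.77624e-15) = -100.5530/-33.5177 ≈ 3.00.
So the convergence is cubic (order 3).

3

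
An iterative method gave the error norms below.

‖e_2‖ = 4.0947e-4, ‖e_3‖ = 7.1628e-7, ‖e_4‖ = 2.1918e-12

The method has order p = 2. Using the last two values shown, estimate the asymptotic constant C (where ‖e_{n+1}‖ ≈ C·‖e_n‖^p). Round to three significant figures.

4.27

C ≈ ‖e_4‖ / ‖e_3‖^2
  = 2.1918e-12 / (7.1628e-7)^2
  = 2.1918e-12 / 5.13057e-13 ≈ 4.272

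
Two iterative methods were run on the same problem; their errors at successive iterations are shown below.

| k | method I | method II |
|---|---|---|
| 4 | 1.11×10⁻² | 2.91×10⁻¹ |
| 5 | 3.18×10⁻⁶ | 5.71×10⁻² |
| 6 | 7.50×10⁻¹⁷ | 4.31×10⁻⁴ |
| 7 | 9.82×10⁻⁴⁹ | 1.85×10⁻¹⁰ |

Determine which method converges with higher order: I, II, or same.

Method I: p ≈ ln(9.82×10⁻⁴⁹/7.50×10⁻¹⁷)/ln(7.50×10⁻¹⁷/3.18×10⁻⁶) ≈ 3.00.
Method II: p ≈ ln(1.85×10⁻¹⁰/4.31×10⁻⁴)/ln(4.31×10⁻⁴/5.71×10⁻²) ≈ 3.00.
Both orders ≈ 3.0 — effectively the same.

same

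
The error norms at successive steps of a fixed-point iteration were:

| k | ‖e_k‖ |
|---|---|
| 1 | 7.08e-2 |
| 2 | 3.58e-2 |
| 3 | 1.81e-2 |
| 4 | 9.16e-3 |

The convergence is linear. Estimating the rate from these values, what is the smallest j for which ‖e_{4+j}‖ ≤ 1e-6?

14

Rate ρ ≈ ‖e_4‖/‖e_3‖ = 9.16e-3/1.81e-2 = 0.5061.
After j more steps, ‖e_{4+j}‖ ≈ 9.16e-3·ρ^j; need ρ^j ≤ 1e-6/9.16e-3 = 0.00010917.
j ≥ ln(0.00010917)/ln(0.5061) = -9.1226/-0.68102 = 13.395.
So 14 more iterations are needed.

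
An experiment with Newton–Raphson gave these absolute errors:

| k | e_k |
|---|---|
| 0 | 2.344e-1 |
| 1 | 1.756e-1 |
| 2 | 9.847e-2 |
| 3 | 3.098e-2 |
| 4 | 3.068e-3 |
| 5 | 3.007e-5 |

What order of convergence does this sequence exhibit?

2

Consecutive ratios: e_5/e_4 = 3.007e-5/3.068e-3 = 0.00980117, e_4/e_3 = 3.068e-3/3.098e-2 = 0.0990316.
p ≈ ln(0.00980117)/ln(0.0990316) = -4.6253/-2.3123 ≈ 2.00.
So the convergence is quadratic (order 2).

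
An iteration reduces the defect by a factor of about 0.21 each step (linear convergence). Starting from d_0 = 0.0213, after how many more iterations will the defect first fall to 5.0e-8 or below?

After k steps, d_k ≈ 0.0213·0.21^k.
Need 0.21^k ≤ 5.0e-8/0.0213 = 2.34742e-06.
k ≥ ln(2.34742e-06)/ln(0.21) = -12.9622/-1.56065 = 8.306.
Smallest integer k = 9.

9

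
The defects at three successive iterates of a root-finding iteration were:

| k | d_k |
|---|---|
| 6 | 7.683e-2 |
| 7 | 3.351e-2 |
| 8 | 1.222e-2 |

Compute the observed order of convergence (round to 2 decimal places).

p ≈ ln(d_8/d_7) / ln(d_7/d_6)
  = ln(1.222e-2/3.351e-2) / ln(3.351e-2/7.683e-2)
  = ln(0.364667) / ln(0.436158)
  = -1.00877 / -0.82975 ≈ 1.21575

1.22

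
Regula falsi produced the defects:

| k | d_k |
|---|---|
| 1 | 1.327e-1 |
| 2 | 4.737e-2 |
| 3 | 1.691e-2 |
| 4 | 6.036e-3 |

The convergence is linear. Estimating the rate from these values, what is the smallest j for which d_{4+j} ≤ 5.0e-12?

Rate ρ ≈ d_4/d_3 = 6.036e-3/1.691e-2 = 0.3569.
After j more steps, d_{4+j} ≈ 6.036e-3·ρ^j; need ρ^j ≤ 5.0e-12/6.036e-3 = 8.28363e-10.
j ≥ ln(8.28363e-10)/ln(0.3569) = -20.9116/-1.03030 = 20.297.
So 21 more iterations are needed.

21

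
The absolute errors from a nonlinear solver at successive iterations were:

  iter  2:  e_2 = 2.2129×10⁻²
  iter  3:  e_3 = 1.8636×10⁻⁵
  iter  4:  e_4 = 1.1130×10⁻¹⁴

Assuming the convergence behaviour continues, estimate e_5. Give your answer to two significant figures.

First estimate the order: p ≈ ln(e_4/e_3) / ln(e_3/e_2) = ln(1.1130×10⁻¹⁴/1.8636×10⁻⁵)/ln(1.8636×10⁻⁵/2.2129×10⁻²) = ln(5.97231e-10)/ln(0.000842153) ≈ 3.0000.
Then e_5 ≈ e_4·(e_4/e_3)^p = 1.1130×10⁻¹⁴·(5.97231e-10)^3.0000 = 1.1130×10⁻¹⁴·2.13023e-28 ≈ 2.371e-42.

2.4e-42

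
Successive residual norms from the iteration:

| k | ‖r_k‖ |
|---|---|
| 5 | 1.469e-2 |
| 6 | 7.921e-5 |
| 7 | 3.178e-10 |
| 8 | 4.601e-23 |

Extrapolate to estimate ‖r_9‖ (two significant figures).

1.3e-53

First estimate the order: p ≈ ln(‖r_8‖/‖r_7‖) / ln(‖r_7‖/‖r_6‖) = ln(4.601e-23/3.178e-10)/ln(3.178e-10/7.921e-5) = ln(1.44777e-13)/ln(4.01212e-06) ≈ 2.3791.
Then ‖r_9‖ ≈ ‖r_8‖·(‖r_8‖/‖r_7‖)^p = 4.601e-23·(1.44777e-13)^2.3791 = 4.601e-23·2.84459e-31 ≈ 1.309e-53.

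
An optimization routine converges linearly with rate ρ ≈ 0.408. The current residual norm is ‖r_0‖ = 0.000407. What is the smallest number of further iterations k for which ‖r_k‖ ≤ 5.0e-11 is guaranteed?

18

After k steps, ‖r_k‖ ≈ 0.000407·0.408^k.
Need 0.408^k ≤ 5.0e-11/0.000407 = 1.2285e-07.
k ≥ ln(1.2285e-07)/ln(0.408) = -15.9123/-0.89649 = 17.750.
Smallest integer k = 18.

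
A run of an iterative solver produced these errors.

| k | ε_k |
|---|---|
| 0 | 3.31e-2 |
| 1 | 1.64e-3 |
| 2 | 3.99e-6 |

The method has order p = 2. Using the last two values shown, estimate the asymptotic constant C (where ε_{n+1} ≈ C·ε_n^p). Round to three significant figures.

1.48

C ≈ ε_2 / ε_1^2
  = 3.99e-6 / (1.64e-3)^2
  = 3.99e-6 / 2.6896e-06 ≈ 1.4835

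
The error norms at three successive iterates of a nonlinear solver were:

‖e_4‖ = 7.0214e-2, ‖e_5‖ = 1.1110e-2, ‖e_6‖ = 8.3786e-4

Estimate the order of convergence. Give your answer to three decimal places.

1.402

p ≈ ln(‖e_6‖/‖e_5‖) / ln(‖e_5‖/‖e_4‖)
  = ln(8.3786e-4/1.1110e-2) / ln(1.1110e-2/7.0214e-2)
  = ln(0.0754149) / ln(0.158231)
  = -2.584750 / -1.843699 ≈ 1.401937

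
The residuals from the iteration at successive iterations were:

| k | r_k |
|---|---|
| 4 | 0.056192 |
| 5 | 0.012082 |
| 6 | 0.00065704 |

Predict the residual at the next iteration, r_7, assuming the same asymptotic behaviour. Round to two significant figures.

First estimate the order: p ≈ ln(r_6/r_5) / ln(r_5/r_4) = ln(0.00065704/0.012082)/ln(0.012082/0.056192) = ln(0.0543817)/ln(0.215013) ≈ 1.8944.
Then r_7 ≈ r_6·(r_6/r_5)^p = 0.00065704·(0.0543817)^1.8944 = 0.00065704·0.004022 ≈ 2.643e-06.

2.6e-6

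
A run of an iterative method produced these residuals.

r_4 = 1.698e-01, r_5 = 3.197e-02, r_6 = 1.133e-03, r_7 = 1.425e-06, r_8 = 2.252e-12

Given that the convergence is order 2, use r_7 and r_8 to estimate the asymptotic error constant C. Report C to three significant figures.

1.11

C ≈ r_8 / r_7^2
  = 2.252e-12 / (1.425e-06)^2
  = 2.252e-12 / 2.03062e-12 ≈ 1.109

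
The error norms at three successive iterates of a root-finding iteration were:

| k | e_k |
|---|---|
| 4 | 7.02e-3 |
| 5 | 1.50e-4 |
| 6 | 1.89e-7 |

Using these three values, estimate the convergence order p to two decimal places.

p ≈ ln(e_6/e_5) / ln(e_5/e_4)
  = ln(1.89e-7/1.50e-4) / ln(1.50e-4/7.02e-3)
  = ln(0.00126) / ln(0.0213675)
  = -6.67664 / -3.84588 ≈ 1.73605

1.74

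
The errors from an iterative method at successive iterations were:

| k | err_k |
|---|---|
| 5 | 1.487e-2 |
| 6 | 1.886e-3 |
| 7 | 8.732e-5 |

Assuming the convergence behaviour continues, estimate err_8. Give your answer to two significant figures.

9.0e-7

First estimate the order: p ≈ ln(err_7/err_6) / ln(err_6/err_5) = ln(8.732e-5/1.886e-3)/ln(1.886e-3/1.487e-2) = ln(0.046299)/ln(0.126833) ≈ 1.4880.
Then err_8 ≈ err_7·(err_7/err_6)^p = 8.732e-5·(0.046299)^1.4880 = 8.732e-5·0.0103364 ≈ 9.026e-07.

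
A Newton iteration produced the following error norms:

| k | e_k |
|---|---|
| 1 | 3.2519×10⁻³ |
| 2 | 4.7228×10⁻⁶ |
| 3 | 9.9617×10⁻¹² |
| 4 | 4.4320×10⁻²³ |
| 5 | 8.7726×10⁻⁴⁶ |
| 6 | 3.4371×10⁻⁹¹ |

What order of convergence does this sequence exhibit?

Consecutive ratios: e_6/e_5 = 3.4371×10⁻⁹¹/8.7726×10⁻⁴⁶ = 3.91799e-46, e_5/e_4 = 8.7726×10⁻⁴⁶/4.4320×10⁻²³ = 1.97938e-23.
p ≈ ln(3.91799e-46)/ln(1.97938e-23) = -104.5533/-52.2767 ≈ 2.00.
So the convergence is quadratic (order 2).

2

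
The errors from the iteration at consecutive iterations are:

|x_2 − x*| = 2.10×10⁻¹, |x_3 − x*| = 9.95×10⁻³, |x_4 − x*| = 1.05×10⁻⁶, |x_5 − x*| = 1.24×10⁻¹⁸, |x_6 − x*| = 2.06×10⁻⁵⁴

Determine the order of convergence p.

3

Consecutive ratios: |x_6 − x*|/|x_5 − x*| = 2.06×10⁻⁵⁴/1.24×10⁻¹⁸ = 1.66129e-36, |x_5 − x*|/|x_4 − x*| = 1.24×10⁻¹⁸/1.05×10⁻⁶ = 1.18095e-12.
p ≈ ln(1.66129e-36)/ln(1.18095e-12) = -82.3855/-27.4647 ≈ 3.00.
So the convergence is cubic (order 3).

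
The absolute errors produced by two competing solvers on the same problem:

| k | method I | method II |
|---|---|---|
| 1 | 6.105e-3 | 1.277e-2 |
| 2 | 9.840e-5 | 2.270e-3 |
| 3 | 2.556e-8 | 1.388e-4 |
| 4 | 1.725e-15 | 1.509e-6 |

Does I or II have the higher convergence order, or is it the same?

Method I: p ≈ ln(1.725e-15/2.556e-8)/ln(2.556e-8/9.840e-5) ≈ 2.00.
Method II: p ≈ ln(1.509e-6/1.388e-4)/ln(1.388e-4/2.270e-3) ≈ 1.62.
Method I has the higher order (≈2.0 vs ≈1.6).

I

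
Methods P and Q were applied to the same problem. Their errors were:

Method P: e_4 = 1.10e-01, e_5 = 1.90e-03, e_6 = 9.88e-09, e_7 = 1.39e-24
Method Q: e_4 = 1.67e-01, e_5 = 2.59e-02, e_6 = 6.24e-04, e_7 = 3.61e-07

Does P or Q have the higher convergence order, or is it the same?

P

Method P: p ≈ ln(1.39e-24/9.88e-09)/ln(9.88e-09/1.90e-03) ≈ 3.00.
Method Q: p ≈ ln(3.61e-07/6.24e-04)/ln(6.24e-04/2.59e-02) ≈ 2.00.
Method P has the higher order (≈3.0 vs ≈2.0).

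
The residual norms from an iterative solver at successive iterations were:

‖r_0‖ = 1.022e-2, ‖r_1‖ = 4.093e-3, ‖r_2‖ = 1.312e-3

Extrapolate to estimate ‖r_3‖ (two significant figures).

First estimate the order: p ≈ ln(‖r_2‖/‖r_1‖) / ln(‖r_1‖/‖r_0‖) = ln(1.312e-3/4.093e-3)/ln(4.093e-3/1.022e-2) = ln(0.320547)/ln(0.400489) ≈ 1.2433.
Then ‖r_3‖ ≈ ‖r_2‖·(‖r_2‖/‖r_1‖)^p = 1.312e-3·(0.320547)^1.2433 = 1.312e-3·0.243039 ≈ 0.0003189.

3.2e-4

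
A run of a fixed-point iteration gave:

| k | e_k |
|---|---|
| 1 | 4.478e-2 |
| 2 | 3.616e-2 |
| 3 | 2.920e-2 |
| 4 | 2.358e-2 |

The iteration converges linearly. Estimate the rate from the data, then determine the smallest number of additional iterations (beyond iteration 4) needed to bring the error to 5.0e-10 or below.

83

Rate ρ ≈ e_4/e_3 = 2.358e-2/2.920e-2 = 0.8075.
After j more steps, e_{4+j} ≈ 2.358e-2·ρ^j; need ρ^j ≤ 5.0e-10/2.358e-2 = 2.12044e-08.
j ≥ ln(2.12044e-08)/ln(0.8075) = -17.6691/-0.21381 = 82.639.
So 83 more iterations are needed.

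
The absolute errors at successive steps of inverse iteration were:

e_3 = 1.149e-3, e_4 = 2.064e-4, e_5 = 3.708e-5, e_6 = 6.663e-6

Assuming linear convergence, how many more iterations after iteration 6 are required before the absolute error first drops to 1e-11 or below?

8

Rate ρ ≈ e_6/e_5 = 6.663e-6/3.708e-5 = 0.1797.
After j more steps, e_{6+j} ≈ 6.663e-6·ρ^j; need ρ^j ≤ 1e-11/6.663e-6 = 1.50083e-06.
j ≥ ln(1.50083e-06)/ln(0.1797) = -13.4095/-1.71647 = 7.812.
So 8 more iterations are needed.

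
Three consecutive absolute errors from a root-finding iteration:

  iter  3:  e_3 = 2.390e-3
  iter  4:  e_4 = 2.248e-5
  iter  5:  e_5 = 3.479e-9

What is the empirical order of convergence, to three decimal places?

1.880

p ≈ ln(e_5/e_4) / ln(e_4/e_3)
  = ln(3.479e-9/2.248e-5) / ln(2.248e-5/2.390e-3)
  = ln(0.00015476) / ln(0.00940586)
  = -8.773635 / -4.666422 ≈ 1.880163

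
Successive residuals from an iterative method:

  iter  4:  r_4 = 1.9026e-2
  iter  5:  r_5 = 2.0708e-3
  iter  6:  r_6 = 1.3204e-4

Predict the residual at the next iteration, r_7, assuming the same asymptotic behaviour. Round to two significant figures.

First estimate the order: p ≈ ln(r_6/r_5) / ln(r_5/r_4) = ln(1.3204e-4/2.0708e-3)/ln(2.0708e-3/1.9026e-2) = ln(0.0637628)/ln(0.108841) ≈ 1.2411.
Then r_7 ≈ r_6·(r_6/r_5)^p = 1.3204e-4·(0.0637628)^1.2411 = 1.3204e-4·0.0328359 ≈ 4.336e-06.

4.3e-6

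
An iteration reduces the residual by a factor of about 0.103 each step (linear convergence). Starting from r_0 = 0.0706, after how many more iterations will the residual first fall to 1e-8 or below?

7

After k steps, r_k ≈ 0.0706·0.103^k.
Need 0.103^k ≤ 1e-8/0.0706 = 1.41643e-07.
k ≥ ln(1.41643e-07)/ln(0.103) = -15.7700/-2.27303 = 6.938.
Smallest integer k = 7.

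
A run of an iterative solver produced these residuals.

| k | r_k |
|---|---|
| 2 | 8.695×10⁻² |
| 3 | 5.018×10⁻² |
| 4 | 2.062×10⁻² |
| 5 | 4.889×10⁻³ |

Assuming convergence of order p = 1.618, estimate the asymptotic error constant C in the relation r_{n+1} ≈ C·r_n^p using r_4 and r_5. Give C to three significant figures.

C ≈ r_5 / r_4^1.618
  = 4.889×10⁻³ / (2.062×10⁻²)^1.618
  = 4.889×10⁻³ / 0.00187292 ≈ 2.6104

2.61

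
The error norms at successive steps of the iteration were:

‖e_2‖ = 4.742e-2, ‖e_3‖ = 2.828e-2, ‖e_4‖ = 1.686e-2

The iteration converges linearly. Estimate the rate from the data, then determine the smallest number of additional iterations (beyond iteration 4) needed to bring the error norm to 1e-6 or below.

19

Rate ρ ≈ ‖e_4‖/‖e_3‖ = 1.686e-2/2.828e-2 = 0.5962.
After j more steps, ‖e_{4+j}‖ ≈ 1.686e-2·ρ^j; need ρ^j ≤ 1e-6/1.686e-2 = 5.9312e-05.
j ≥ ln(5.9312e-05)/ln(0.5962) = -9.7327/-0.51718 = 18.819.
So 19 more iterations are needed.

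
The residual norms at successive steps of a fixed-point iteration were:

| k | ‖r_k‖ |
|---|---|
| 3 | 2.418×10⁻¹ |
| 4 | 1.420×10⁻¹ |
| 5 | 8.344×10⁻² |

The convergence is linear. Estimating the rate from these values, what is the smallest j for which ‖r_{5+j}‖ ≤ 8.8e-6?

18

Rate ρ ≈ ‖r_5‖/‖r_4‖ = 8.344×10⁻²/1.420×10⁻¹ = 0.5876.
After j more steps, ‖r_{5+j}‖ ≈ 8.344×10⁻²·ρ^j; need ρ^j ≤ 8.8e-6/8.344×10⁻² = 0.000105465.
j ≥ ln(0.000105465)/ln(0.5876) = -9.1571/-0.53171 = 17.222.
So 18 more iterations are needed.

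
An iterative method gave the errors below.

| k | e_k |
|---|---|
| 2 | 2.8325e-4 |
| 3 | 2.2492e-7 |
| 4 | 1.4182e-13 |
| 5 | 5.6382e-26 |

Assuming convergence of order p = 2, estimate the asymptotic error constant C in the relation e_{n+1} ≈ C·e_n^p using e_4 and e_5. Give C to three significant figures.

C ≈ e_5 / e_4^2
  = 5.6382e-26 / (1.4182e-13)^2
  = 5.6382e-26 / 2.01129e-26 ≈ 2.8033

2.80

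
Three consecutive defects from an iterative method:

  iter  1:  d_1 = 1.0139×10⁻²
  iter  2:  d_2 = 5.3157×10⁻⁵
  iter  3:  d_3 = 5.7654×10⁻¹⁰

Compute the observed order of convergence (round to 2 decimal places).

2.18

p ≈ ln(d_3/d_2) / ln(d_2/d_1)
  = ln(5.7654×10⁻¹⁰/5.3157×10⁻⁵) / ln(5.3157×10⁻⁵/1.0139×10⁻²)
  = ln(1.0846e-05) / ln(0.00524282)
  = -11.43171 / -5.25090 ≈ 2.17710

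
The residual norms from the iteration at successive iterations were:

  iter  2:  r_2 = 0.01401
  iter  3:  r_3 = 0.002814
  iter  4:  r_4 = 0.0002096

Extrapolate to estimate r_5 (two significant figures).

3.1e-6

First estimate the order: p ≈ ln(r_4/r_3) / ln(r_3/r_2) = ln(0.0002096/0.002814)/ln(0.002814/0.01401) = ln(0.0744847)/ln(0.200857) ≈ 1.6180.
Then r_5 ≈ r_4·(r_4/r_3)^p = 0.0002096·(0.0744847)^1.6180 = 0.0002096·0.0149625 ≈ 3.136e-06.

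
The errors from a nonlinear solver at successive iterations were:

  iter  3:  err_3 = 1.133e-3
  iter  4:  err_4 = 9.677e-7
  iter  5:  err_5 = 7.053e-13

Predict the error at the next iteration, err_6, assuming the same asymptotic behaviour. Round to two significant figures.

First estimate the order: p ≈ ln(err_5/err_4) / ln(err_4/err_3) = ln(7.053e-13/9.677e-7)/ln(9.677e-7/1.133e-3) = ln(7.28842e-07)/ln(0.000854104) ≈ 2.0001.
Then err_6 ≈ err_5·(err_5/err_4)^p = 7.053e-13·(7.28842e-07)^2.0001 = 7.053e-13·5.3046e-13 ≈ 3.741e-25.

3.7e-25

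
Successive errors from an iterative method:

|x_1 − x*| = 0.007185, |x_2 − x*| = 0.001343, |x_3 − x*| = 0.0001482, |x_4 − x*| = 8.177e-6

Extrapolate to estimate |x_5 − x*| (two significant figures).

First estimate the order: p ≈ ln(|x_4 − x*|/|x_3 − x*|) / ln(|x_3 − x*|/|x_2 − x*|) = ln(8.177e-6/0.0001482)/ln(0.0001482/0.001343) = ln(0.0551754)/ln(0.11035) ≈ 1.3145.
Then |x_5 − x*| ≈ |x_4 − x*|·(|x_4 − x*|/|x_3 − x*|)^p = 8.177e-6·(0.0551754)^1.3145 = 8.177e-6·0.0221832 ≈ 1.814e-07.

1.8e-7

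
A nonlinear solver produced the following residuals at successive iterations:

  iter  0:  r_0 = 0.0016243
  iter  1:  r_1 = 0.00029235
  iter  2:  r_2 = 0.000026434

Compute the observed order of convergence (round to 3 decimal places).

1.401

p ≈ ln(r_2/r_1) / ln(r_1/r_0)
  = ln(0.000026434/0.00029235) / ln(0.00029235/0.0016243)
  = ln(0.090419) / ln(0.179985)
  = -2.403301 / -1.714882 ≈ 1.401438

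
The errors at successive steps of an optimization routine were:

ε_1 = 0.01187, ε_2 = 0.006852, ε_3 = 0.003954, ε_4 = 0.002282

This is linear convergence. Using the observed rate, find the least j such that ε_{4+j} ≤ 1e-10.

Rate ρ ≈ ε_4/ε_3 = 0.002282/0.003954 = 0.5771.
After j more steps, ε_{4+j} ≈ 0.002282·ρ^j; need ρ^j ≤ 1e-10/0.002282 = 4.38212e-08.
j ≥ ln(4.38212e-08)/ln(0.5771) = -16.9431/-0.54974 = 30.820.
So 31 more iterations are needed.

31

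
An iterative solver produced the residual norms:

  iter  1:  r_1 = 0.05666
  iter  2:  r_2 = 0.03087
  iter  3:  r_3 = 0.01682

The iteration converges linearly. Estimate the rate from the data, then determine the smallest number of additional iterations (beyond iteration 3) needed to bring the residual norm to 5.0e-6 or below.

14

Rate ρ ≈ r_3/r_2 = 0.01682/0.03087 = 0.5449.
After j more steps, r_{3+j} ≈ 0.01682·ρ^j; need ρ^j ≤ 5.0e-6/0.01682 = 0.000297265.
j ≥ ln(0.000297265)/ln(0.5449) = -8.1209/-0.60715 = 13.375.
So 14 more iterations are needed.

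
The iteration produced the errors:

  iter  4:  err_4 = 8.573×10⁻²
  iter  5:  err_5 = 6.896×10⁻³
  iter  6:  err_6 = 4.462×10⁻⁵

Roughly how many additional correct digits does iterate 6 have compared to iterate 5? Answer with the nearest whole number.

Digits gained ≈ log₁₀(err_5/err_6) = log₁₀(6.896×10⁻³/4.462×10⁻⁵) = log₁₀(154.55) ≈ 2.189.

2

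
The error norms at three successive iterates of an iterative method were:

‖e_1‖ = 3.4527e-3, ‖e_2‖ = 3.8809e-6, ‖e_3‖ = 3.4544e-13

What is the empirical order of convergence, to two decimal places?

2.39

p ≈ ln(‖e_3‖/‖e_2‖) / ln(‖e_2‖/‖e_1‖)
  = ln(3.4544e-13/3.8809e-6) / ln(3.8809e-6/3.4527e-3)
  = ln(8.90103e-08) / ln(0.00112402)
  = -16.23451 / -6.79084 ≈ 2.39065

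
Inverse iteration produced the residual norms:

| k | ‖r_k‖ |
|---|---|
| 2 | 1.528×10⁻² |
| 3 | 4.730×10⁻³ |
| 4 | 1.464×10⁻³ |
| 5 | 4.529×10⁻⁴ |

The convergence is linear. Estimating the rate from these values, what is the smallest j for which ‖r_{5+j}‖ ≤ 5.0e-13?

Rate ρ ≈ ‖r_5‖/‖r_4‖ = 4.529×10⁻⁴/1.464×10⁻³ = 0.3094.
After j more steps, ‖r_{5+j}‖ ≈ 4.529×10⁻⁴·ρ^j; need ρ^j ≤ 5.0e-13/4.529×10⁻⁴ = 1.104e-09.
j ≥ ln(1.104e-09)/ln(0.3094) = -20.6243/-1.17312 = 17.581.
So 18 more iterations are needed.

18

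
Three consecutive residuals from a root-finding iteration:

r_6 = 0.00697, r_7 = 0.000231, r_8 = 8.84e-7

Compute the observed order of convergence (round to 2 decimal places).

1.63

p ≈ ln(r_8/r_7) / ln(r_7/r_6)
  = ln(8.84e-7/0.000231) / ln(0.000231/0.00697)
  = ln(0.00382684) / ln(0.033142)
  = -5.56572 / -3.40695 ≈ 1.63364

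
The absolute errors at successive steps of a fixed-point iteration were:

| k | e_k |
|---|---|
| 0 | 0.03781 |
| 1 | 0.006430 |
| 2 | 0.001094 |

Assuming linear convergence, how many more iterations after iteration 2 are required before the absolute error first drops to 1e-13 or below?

Rate ρ ≈ e_2/e_1 = 0.001094/0.006430 = 0.1701.
After j more steps, e_{2+j} ≈ 0.001094·ρ^j; need ρ^j ≤ 1e-13/0.001094 = 9.14077e-11.
j ≥ ln(9.14077e-11)/ln(0.1701) = -23.1157/-1.77137 = 13.050.
So 14 more iterations are needed.

14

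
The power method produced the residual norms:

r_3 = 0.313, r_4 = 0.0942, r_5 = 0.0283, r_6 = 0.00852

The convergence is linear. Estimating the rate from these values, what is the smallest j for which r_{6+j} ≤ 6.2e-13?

Rate ρ ≈ r_6/r_5 = 0.00852/0.0283 = 0.3011.
After j more steps, r_{6+j} ≈ 0.00852·ρ^j; need ρ^j ≤ 6.2e-13/0.00852 = 7.277e-11.
j ≥ ln(7.277e-11)/ln(0.3011) = -23.3437/-1.20031 = 19.448.
So 20 more iterations are needed.

20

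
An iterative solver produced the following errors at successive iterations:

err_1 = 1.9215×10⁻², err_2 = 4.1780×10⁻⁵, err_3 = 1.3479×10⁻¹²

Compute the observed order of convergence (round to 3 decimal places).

p ≈ ln(err_3/err_2) / ln(err_2/err_1)
  = ln(1.3479×10⁻¹²/4.1780×10⁻⁵) / ln(4.1780×10⁻⁵/1.9215×10⁻²)
  = ln(3.22618e-08) / ln(0.00217434)
  = -17.249382 / -6.131030 ≈ 2.813456

2.813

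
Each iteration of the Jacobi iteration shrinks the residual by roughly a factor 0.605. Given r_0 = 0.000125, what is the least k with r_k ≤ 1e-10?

28

After k steps, r_k ≈ 0.000125·0.605^k.
Need 0.605^k ≤ 1e-10/0.000125 = 8e-07.
k ≥ ln(8e-07)/ln(0.605) = -14.0387/-0.50253 = 27.936.
Smallest integer k = 28.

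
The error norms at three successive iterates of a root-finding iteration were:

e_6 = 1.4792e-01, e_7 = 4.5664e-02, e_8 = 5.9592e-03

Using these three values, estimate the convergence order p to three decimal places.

p ≈ ln(e_8/e_7) / ln(e_7/e_6)
  = ln(5.9592e-03/4.5664e-02) / ln(4.5664e-02/1.4792e-01)
  = ln(0.130501) / ln(0.308707)
  = -2.036374 / -1.175363 ≈ 1.732549

1.733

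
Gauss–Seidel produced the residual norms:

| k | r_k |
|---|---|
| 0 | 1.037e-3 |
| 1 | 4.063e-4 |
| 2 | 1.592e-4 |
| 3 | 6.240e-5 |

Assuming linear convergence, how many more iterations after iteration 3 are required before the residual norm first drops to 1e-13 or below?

Rate ρ ≈ r_3/r_2 = 6.240e-5/1.592e-4 = 0.3920.
After j more steps, r_{3+j} ≈ 6.240e-5·ρ^j; need ρ^j ≤ 1e-13/6.240e-5 = 1.60256e-09.
j ≥ ln(1.60256e-09)/ln(0.3920) = -20.2517/-0.93649 = 21.625.
So 22 more iterations are needed.

22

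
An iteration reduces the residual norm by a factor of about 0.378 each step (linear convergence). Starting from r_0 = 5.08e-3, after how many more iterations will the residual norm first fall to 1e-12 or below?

After k steps, r_k ≈ 5.08e-3·0.378^k.
Need 0.378^k ≤ 1e-12/5.08e-3 = 1.9685e-10.
k ≥ ln(1.9685e-10)/ln(0.378) = -22.3486/-0.97286 = 22.972.
Smallest integer k = 23.

23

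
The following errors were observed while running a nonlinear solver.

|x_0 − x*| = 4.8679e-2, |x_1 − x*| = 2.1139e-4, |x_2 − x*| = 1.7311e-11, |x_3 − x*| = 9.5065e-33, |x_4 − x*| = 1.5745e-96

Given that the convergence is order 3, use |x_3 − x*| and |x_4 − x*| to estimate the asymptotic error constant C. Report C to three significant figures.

C ≈ |x_4 − x*| / |x_3 − x*|^3
  = 1.5745e-96 / (9.5065e-33)^3
  = 1.5745e-96 / 8.59136e-97 ≈ 1.8327

1.83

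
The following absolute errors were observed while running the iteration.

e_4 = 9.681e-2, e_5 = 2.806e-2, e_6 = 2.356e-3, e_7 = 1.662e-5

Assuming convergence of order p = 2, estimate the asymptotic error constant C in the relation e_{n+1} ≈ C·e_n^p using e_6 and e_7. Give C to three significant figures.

2.99

C ≈ e_7 / e_6^2
  = 1.662e-5 / (2.356e-3)^2
  = 1.662e-5 / 5.55074e-06 ≈ 2.9942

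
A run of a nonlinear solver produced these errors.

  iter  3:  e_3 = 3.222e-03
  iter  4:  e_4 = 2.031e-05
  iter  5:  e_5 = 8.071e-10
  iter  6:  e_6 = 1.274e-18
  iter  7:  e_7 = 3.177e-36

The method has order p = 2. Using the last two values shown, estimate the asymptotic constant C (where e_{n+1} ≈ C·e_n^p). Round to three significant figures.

C ≈ e_7 / e_6^2
  = 3.177e-36 / (1.274e-18)^2
  = 3.177e-36 / 1.62308e-36 ≈ 1.9574

1.96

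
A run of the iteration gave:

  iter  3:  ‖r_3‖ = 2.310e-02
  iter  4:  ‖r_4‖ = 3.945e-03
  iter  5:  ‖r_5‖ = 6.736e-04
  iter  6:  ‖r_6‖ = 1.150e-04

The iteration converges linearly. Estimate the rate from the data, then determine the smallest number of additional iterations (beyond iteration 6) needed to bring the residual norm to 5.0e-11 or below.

Rate ρ ≈ ‖r_6‖/‖r_5‖ = 1.150e-04/6.736e-04 = 0.1707.
After j more steps, ‖r_{6+j}‖ ≈ 1.150e-04·ρ^j; need ρ^j ≤ 5.0e-11/1.150e-04 = 4.34783e-07.
j ≥ ln(4.34783e-07)/ln(0.1707) = -14.6484/-1.76785 = 8.286.
So 9 more iterations are needed.

9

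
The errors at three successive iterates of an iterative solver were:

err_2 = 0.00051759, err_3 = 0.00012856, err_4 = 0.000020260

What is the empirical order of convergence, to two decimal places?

p ≈ ln(err_4/err_3) / ln(err_3/err_2)
  = ln(0.000020260/0.00012856) / ln(0.00012856/0.00051759)
  = ln(0.157592) / ln(0.248382)
  = -1.84775 / -1.39279 ≈ 1.32665

1.33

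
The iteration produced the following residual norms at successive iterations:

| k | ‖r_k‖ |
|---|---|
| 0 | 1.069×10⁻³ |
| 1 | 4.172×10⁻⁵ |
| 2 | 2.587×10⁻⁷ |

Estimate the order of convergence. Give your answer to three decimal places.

p ≈ ln(‖r_2‖/‖r_1‖) / ln(‖r_1‖/‖r_0‖)
  = ln(2.587×10⁻⁷/4.172×10⁻⁵) / ln(4.172×10⁻⁵/1.069×10⁻³)
  = ln(0.00620086) / ln(0.0390271)
  = -5.083067 / -3.243499 ≈ 1.567155

1.567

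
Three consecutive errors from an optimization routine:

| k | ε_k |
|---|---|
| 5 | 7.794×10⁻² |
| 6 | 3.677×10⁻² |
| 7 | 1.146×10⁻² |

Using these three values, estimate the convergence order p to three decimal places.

p ≈ ln(ε_7/ε_6) / ln(ε_6/ε_5)
  = ln(1.146×10⁻²/3.677×10⁻²) / ln(3.677×10⁻²/7.794×10⁻²)
  = ln(0.311667) / ln(0.471773)
  = -1.165820 / -0.751257 ≈ 1.551826

1.552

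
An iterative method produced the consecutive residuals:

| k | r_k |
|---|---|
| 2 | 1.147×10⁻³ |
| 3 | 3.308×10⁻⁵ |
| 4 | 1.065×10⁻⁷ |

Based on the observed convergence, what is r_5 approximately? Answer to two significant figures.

First estimate the order: p ≈ ln(r_4/r_3) / ln(r_3/r_2) = ln(1.065×10⁻⁷/3.308×10⁻⁵)/ln(3.308×10⁻⁵/1.147×10⁻³) = ln(0.00321947)/ln(0.0288405) ≈ 1.6183.
Then r_5 ≈ r_4·(r_4/r_3)^p = 1.065×10⁻⁷·(0.00321947)^1.6183 = 1.065×10⁻⁷·9.26504e-05 ≈ 9.867e-12.

9.9e-12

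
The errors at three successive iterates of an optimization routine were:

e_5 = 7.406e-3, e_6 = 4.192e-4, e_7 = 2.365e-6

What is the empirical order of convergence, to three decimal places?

1.803

p ≈ ln(e_7/e_6) / ln(e_6/e_5)
  = ln(2.365e-6/4.192e-4) / ln(4.192e-4/7.406e-3)
  = ln(0.0056417) / ln(0.0566028)
  = -5.177570 / -2.871697 ≈ 1.802965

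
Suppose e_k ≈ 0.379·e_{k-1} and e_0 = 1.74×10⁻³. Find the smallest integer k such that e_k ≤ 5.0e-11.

18

After k steps, e_k ≈ 1.74×10⁻³·0.379^k.
Need 0.379^k ≤ 5.0e-11/1.74×10⁻³ = 2.87356e-08.
k ≥ ln(2.87356e-08)/ln(0.379) = -17.3651/-0.97022 = 17.898.
Smallest integer k = 18.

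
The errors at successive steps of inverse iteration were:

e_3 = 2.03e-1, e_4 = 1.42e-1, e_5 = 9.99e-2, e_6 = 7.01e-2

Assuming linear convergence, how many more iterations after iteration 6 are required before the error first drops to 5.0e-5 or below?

21

Rate ρ ≈ e_6/e_5 = 7.01e-2/9.99e-2 = 0.7017.
After j more steps, e_{6+j} ≈ 7.01e-2·ρ^j; need ρ^j ≤ 5.0e-5/7.01e-2 = 0.000713267.
j ≥ ln(0.000713267)/ln(0.7017) = -7.2457/-0.35425 = 20.454.
So 21 more iterations are needed.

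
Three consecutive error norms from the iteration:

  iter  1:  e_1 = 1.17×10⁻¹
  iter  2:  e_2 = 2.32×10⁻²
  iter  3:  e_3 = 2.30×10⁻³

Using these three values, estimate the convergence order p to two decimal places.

p ≈ ln(e_3/e_2) / ln(e_2/e_1)
  = ln(2.30×10⁻³/2.32×10⁻²) / ln(2.32×10⁻²/1.17×10⁻¹)
  = ln(0.0991379) / ln(0.198291)
  = -2.31124 / -1.61802 ≈ 1.42844

1.43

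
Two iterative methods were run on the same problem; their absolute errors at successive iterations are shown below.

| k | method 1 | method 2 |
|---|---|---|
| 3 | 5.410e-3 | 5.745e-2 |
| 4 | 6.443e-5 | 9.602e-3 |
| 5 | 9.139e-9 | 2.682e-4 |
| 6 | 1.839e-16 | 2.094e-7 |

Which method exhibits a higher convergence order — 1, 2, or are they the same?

same

Method 1: p ≈ ln(1.839e-16/9.139e-9)/ln(9.139e-9/6.443e-5) ≈ 2.00.
Method 2: p ≈ ln(2.094e-7/2.682e-4)/ln(2.682e-4/9.602e-3) ≈ 2.00.
Both orders ≈ 2.0 — effectively the same.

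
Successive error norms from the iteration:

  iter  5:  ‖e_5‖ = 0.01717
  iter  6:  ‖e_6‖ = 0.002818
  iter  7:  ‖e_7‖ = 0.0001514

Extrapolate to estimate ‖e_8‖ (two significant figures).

First estimate the order: p ≈ ln(‖e_7‖/‖e_6‖) / ln(‖e_6‖/‖e_5‖) = ln(0.0001514/0.002818)/ln(0.002818/0.01717) = ln(0.053726)/ln(0.164123) ≈ 1.6179.
Then ‖e_8‖ ≈ ‖e_7‖·(‖e_7‖/‖e_6‖)^p = 0.0001514·(0.053726)^1.6179 = 0.0001514·0.00882197 ≈ 1.336e-06.

1.3e-6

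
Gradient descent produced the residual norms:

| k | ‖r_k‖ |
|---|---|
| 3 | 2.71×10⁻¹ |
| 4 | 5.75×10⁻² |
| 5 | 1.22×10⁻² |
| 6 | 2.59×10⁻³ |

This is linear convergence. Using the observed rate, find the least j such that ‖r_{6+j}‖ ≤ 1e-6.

6

Rate ρ ≈ ‖r_6‖/‖r_5‖ = 2.59×10⁻³/1.22×10⁻² = 0.2123.
After j more steps, ‖r_{6+j}‖ ≈ 2.59×10⁻³·ρ^j; need ρ^j ≤ 1e-6/2.59×10⁻³ = 0.0003861.
j ≥ ln(0.0003861)/ln(0.2123) = -7.8594/-1.54975 = 5.071.
So 6 more iterations are needed.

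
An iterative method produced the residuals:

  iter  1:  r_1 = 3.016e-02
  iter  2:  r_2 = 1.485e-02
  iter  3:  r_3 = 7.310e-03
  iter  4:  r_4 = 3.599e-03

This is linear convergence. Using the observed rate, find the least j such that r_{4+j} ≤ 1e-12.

Rate ρ ≈ r_4/r_3 = 3.599e-03/7.310e-03 = 0.4923.
After j more steps, r_{4+j} ≈ 3.599e-03·ρ^j; need ρ^j ≤ 1e-12/3.599e-03 = 2.77855e-10.
j ≥ ln(2.77855e-10)/ln(0.4923) = -22.0039/-0.70867 = 31.050.
So 32 more iterations are needed.

32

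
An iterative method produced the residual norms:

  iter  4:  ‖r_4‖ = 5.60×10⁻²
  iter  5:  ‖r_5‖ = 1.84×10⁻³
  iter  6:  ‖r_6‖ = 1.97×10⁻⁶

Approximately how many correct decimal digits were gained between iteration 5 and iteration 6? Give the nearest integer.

Digits gained ≈ log₁₀(‖r_5‖/‖r_6‖) = log₁₀(1.84×10⁻³/1.97×10⁻⁶) = log₁₀(934.01) ≈ 2.970.

3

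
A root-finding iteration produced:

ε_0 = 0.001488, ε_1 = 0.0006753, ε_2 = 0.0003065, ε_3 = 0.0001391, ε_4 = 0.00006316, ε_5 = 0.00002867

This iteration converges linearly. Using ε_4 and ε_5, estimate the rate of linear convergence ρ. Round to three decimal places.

ρ ≈ ε_5/ε_4 = 0.00002867/0.00006316 = 0.45393

0.454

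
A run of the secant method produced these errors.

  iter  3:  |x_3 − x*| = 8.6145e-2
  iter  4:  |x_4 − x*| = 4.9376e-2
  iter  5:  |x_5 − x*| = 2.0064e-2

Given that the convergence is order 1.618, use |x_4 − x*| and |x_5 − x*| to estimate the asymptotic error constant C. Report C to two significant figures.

2.6

C ≈ |x_5 − x*| / |x_4 − x*|^1.618
  = 2.0064e-2 / (4.9376e-2)^1.618
  = 2.0064e-2 / 0.00769323 ≈ 2.608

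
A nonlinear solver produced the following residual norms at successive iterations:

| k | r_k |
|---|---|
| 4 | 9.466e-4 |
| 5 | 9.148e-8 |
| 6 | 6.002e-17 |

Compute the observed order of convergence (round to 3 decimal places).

p ≈ ln(r_6/r_5) / ln(r_5/r_4)
  = ln(6.002e-17/9.148e-8) / ln(9.148e-8/9.466e-4)
  = ln(6.561e-10) / ln(9.66406e-05)
  = -21.144708 / -9.244512 ≈ 2.287271

2.287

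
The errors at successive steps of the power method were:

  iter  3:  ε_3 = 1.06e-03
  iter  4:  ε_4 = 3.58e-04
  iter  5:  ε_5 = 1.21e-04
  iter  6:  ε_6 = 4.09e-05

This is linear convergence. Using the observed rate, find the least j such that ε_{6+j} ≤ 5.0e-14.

19

Rate ρ ≈ ε_6/ε_5 = 4.09e-05/1.21e-04 = 0.3380.
After j more steps, ε_{6+j} ≈ 4.09e-05·ρ^j; need ρ^j ≤ 5.0e-14/4.09e-05 = 1.22249e-09.
j ≥ ln(1.22249e-09)/ln(0.3380) = -20.5224/-1.08471 = 18.920.
So 19 more iterations are needed.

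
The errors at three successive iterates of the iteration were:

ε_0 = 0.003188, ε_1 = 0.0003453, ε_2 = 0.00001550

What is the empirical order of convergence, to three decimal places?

p ≈ ln(ε_2/ε_1) / ln(ε_1/ε_0)
  = ln(0.00001550/0.0003453) / ln(0.0003453/0.003188)
  = ln(0.0448885) / ln(0.108312)
  = -3.103574 / -2.222739 ≈ 1.396284

1.396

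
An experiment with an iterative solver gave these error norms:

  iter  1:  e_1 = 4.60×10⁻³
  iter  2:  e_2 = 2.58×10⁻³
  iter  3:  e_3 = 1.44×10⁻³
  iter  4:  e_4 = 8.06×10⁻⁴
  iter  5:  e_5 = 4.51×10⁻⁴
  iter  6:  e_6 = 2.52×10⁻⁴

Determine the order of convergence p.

Consecutive ratios: e_6/e_5 = 2.52×10⁻⁴/4.51×10⁻⁴ = 0.558758, e_5/e_4 = 4.51×10⁻⁴/8.06×10⁻⁴ = 0.559553.
p ≈ ln(0.558758)/ln(0.559553) = -0.5820/-0.5806 ≈ 1.00.
So the convergence is linear (order 1).

1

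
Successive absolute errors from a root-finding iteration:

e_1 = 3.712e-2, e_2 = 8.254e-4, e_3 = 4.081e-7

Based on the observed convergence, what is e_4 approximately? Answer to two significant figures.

First estimate the order: p ≈ ln(e_3/e_2) / ln(e_2/e_1) = ln(4.081e-7/8.254e-4)/ln(8.254e-4/3.712e-2) = ln(0.000494427)/ln(0.022236) ≈ 2.0000.
Then e_4 ≈ e_3·(e_3/e_2)^p = 4.081e-7·(0.000494427)^2.0000 = 4.081e-7·2.44458e-07 ≈ 9.976e-14.

1.0e-13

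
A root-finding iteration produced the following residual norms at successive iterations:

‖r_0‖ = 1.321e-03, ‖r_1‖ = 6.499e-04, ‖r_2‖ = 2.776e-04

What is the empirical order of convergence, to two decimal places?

1.20

p ≈ ln(‖r_2‖/‖r_1‖) / ln(‖r_1‖/‖r_0‖)
  = ln(2.776e-04/6.499e-04) / ln(6.499e-04/1.321e-03)
  = ln(0.427143) / ln(0.491976)
  = -0.85064 / -0.70933 ≈ 1.19922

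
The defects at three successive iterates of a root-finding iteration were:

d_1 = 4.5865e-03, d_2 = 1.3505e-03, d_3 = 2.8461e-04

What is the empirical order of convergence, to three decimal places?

1.274

p ≈ ln(d_3/d_2) / ln(d_2/d_1)
  = ln(2.8461e-04/1.3505e-03) / ln(1.3505e-03/4.5865e-03)
  = ln(0.210744) / ln(0.294451)
  = -1.557111 / -1.222643 ≈ 1.273561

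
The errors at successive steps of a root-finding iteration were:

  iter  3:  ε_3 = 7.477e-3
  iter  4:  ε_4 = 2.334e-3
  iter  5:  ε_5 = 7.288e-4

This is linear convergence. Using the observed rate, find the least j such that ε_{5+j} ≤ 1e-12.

Rate ρ ≈ ε_5/ε_4 = 7.288e-4/2.334e-3 = 0.3123.
After j more steps, ε_{5+j} ≈ 7.288e-4·ρ^j; need ρ^j ≤ 1e-12/7.288e-4 = 1.37212e-09.
j ≥ ln(1.37212e-09)/ln(0.3123) = -20.4069/-1.16379 = 17.535.
So 18 more iterations are needed.

18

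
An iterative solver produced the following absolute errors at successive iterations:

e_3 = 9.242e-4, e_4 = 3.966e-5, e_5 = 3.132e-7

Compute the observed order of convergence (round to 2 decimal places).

p ≈ ln(e_5/e_4) / ln(e_4/e_3)
  = ln(3.132e-7/3.966e-5) / ln(3.966e-5/9.242e-4)
  = ln(0.00789713) / ln(0.0429128)
  = -4.84126 / -3.14859 ≈ 1.53760

1.54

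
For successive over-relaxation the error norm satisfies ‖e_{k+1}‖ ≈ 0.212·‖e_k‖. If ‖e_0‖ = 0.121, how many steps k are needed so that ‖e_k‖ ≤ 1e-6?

After k steps, ‖e_k‖ ≈ 0.121·0.212^k.
Need 0.212^k ≤ 1e-6/0.121 = 8.26446e-06.
k ≥ ln(8.26446e-06)/ln(0.212) = -11.7035/-1.55117 = 7.545.
Smallest integer k = 8.

8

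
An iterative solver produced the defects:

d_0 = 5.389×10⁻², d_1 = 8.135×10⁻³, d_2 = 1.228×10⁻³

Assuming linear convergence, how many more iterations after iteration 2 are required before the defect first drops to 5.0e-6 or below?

Rate ρ ≈ d_2/d_1 = 1.228×10⁻³/8.135×10⁻³ = 0.1510.
After j more steps, d_{2+j} ≈ 1.228×10⁻³·ρ^j; need ρ^j ≤ 5.0e-6/1.228×10⁻³ = 0.00407166.
j ≥ ln(0.00407166)/ln(0.1510) = -5.5037/-1.89048 = 2.911.
So 3 more iterations are needed.

3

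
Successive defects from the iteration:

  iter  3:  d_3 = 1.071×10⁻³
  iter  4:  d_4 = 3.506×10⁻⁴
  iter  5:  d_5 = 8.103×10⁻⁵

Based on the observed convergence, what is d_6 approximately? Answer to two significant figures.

First estimate the order: p ≈ ln(d_5/d_4) / ln(d_4/d_3) = ln(8.103×10⁻⁵/3.506×10⁻⁴)/ln(3.506×10⁻⁴/1.071×10⁻³) = ln(0.231118)/ln(0.327358) ≈ 1.3117.
Then d_6 ≈ d_5·(d_5/d_4)^p = 8.103×10⁻⁵·(0.231118)^1.3117 = 8.103×10⁻⁵·0.1464 ≈ 1.186e-05.

1.2e-5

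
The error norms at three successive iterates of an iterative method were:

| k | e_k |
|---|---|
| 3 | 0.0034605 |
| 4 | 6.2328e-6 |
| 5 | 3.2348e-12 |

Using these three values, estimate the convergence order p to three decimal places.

2.290

p ≈ ln(e_5/e_4) / ln(e_4/e_3)
  = ln(3.2348e-12/6.2328e-6) / ln(6.2328e-6/0.0034605)
  = ln(5.18996e-07) / ln(0.00180113)
  = -14.471370 / -6.319341 ≈ 2.290013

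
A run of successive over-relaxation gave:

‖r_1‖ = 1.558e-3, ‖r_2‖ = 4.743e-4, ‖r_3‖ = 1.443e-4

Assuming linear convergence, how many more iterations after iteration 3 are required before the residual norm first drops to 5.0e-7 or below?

5

Rate ρ ≈ ‖r_3‖/‖r_2‖ = 1.443e-4/4.743e-4 = 0.3042.
After j more steps, ‖r_{3+j}‖ ≈ 1.443e-4·ρ^j; need ρ^j ≤ 5.0e-7/1.443e-4 = 0.003465.
j ≥ ln(0.003465)/ln(0.3042) = -5.6650/-1.19007 = 4.760.
So 5 more iterations are needed.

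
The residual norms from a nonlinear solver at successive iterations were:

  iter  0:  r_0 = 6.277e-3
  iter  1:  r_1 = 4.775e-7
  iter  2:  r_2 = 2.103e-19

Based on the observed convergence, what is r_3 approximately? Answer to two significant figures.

1.8e-56

First estimate the order: p ≈ ln(r_2/r_1) / ln(r_1/r_0) = ln(2.103e-19/4.775e-7)/ln(4.775e-7/6.277e-3) = ln(4.40419e-13)/ln(7.60714e-05) ≈ 3.0000.
Then r_3 ≈ r_2·(r_2/r_1)^p = 2.103e-19·(4.40419e-13)^3.0000 = 2.103e-19·8.54276e-38 ≈ 1.797e-56.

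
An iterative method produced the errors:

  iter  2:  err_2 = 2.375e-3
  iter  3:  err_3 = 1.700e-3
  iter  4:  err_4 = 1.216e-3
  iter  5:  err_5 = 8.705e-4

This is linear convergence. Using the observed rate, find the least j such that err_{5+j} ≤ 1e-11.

Rate ρ ≈ err_5/err_4 = 8.705e-4/1.216e-3 = 0.7159.
After j more steps, err_{5+j} ≈ 8.705e-4·ρ^j; need ρ^j ≤ 1e-11/8.705e-4 = 1.14877e-08.
j ≥ ln(1.14877e-08)/ln(0.7159) = -18.2820/-0.33421 = 54.702.
So 55 more iterations are needed.

55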